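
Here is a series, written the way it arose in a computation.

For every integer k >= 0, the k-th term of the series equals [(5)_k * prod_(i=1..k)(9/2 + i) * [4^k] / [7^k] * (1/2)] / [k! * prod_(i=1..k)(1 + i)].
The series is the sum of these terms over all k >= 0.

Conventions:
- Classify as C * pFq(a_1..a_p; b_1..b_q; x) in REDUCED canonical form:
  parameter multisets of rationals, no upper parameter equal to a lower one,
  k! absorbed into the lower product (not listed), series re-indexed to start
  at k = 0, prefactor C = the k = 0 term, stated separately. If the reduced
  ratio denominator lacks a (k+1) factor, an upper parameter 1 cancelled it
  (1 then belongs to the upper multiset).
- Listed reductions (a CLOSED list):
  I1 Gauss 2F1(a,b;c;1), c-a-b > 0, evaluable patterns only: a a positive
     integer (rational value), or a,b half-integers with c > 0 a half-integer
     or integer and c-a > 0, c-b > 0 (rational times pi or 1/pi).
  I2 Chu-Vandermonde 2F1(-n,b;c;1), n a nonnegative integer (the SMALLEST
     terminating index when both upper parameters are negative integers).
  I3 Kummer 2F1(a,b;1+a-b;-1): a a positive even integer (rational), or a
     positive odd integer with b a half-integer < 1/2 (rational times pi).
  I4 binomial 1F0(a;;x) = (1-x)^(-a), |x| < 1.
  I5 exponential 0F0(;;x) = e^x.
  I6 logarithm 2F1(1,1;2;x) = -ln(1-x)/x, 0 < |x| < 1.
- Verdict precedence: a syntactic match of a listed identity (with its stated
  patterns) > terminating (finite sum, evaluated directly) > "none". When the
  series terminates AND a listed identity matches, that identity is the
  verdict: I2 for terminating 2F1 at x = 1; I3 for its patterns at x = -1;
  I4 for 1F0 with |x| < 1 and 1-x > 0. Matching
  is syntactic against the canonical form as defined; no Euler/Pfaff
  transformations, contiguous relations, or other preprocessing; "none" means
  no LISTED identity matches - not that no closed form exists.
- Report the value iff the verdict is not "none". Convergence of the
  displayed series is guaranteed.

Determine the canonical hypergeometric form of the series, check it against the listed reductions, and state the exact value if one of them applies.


Reduced: x = 4/7, 2F1, upper = {5, 11/2}, lower = {2}, C = 1/2. Verdict: no listed reduction: x = 4/7 and upper {5, 11/2} fail every I1-I6 pattern.

First insight: t_0 = 1/2 here, and the lower running product (prefactor 1/2) is a rising factorial.
Step ratio: r(k) = (4/7) * (k+5) (k+11/2) / [(k+2) (k+1)] - rational in k, leading ratio (4/7); with t_0 = 1/2, classification follows.


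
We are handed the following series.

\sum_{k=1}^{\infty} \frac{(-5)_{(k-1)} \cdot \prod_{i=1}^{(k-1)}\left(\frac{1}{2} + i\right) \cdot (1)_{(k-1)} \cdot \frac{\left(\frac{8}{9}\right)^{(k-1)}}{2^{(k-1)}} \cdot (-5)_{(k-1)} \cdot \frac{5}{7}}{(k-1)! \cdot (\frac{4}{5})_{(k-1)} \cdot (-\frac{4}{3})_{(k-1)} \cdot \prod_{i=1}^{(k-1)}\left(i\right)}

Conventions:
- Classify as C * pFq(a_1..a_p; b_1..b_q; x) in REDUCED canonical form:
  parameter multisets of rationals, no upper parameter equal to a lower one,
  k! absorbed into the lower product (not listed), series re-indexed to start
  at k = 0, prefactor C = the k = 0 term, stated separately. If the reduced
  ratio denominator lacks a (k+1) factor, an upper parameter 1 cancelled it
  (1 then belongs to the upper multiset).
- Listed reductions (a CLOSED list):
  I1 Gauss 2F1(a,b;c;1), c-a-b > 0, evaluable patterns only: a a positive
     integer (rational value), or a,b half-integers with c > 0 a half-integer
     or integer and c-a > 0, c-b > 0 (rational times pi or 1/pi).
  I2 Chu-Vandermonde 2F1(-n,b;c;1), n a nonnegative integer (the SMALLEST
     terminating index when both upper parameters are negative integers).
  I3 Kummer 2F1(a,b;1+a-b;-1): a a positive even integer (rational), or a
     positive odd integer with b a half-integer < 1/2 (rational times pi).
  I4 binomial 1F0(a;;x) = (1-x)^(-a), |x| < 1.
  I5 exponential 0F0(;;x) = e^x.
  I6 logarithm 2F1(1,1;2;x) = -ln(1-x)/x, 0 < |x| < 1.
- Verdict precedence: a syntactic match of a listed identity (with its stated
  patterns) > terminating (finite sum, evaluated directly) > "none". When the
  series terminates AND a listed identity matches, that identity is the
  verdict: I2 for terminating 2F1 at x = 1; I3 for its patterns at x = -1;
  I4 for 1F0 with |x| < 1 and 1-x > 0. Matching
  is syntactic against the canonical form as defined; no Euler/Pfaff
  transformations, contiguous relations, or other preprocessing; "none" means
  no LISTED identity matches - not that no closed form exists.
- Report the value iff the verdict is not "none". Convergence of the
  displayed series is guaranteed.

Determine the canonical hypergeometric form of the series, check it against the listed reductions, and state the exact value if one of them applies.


Prefactor \frac{5}{7}, argument \frac{4}{9}: 3F2 with upper {-5, -5, \frac{3}{2}} over lower {-\frac{4}{3}, \frac{4}{5}}. Verdict: terminating - upper parameter -5 makes this a finite sum (last index 5), evaluated exactly. Value: \frac{121308745}{172368}.

First insight: with t_0 = \frac{5}{7}, the parameter 1 appears in both the upper and lower lists and cancels.
Adjacent-term ratio: r(k) = \frac{4}{9} * (k-5) (k-5) (k+\frac{3}{2}) / [(k-\frac{4}{3}) (k+\frac{4}{5}) (k+1)] - poly over poly, x = \frac{4}{9} from leading terms; C = \frac{5}{7} at k = 0.


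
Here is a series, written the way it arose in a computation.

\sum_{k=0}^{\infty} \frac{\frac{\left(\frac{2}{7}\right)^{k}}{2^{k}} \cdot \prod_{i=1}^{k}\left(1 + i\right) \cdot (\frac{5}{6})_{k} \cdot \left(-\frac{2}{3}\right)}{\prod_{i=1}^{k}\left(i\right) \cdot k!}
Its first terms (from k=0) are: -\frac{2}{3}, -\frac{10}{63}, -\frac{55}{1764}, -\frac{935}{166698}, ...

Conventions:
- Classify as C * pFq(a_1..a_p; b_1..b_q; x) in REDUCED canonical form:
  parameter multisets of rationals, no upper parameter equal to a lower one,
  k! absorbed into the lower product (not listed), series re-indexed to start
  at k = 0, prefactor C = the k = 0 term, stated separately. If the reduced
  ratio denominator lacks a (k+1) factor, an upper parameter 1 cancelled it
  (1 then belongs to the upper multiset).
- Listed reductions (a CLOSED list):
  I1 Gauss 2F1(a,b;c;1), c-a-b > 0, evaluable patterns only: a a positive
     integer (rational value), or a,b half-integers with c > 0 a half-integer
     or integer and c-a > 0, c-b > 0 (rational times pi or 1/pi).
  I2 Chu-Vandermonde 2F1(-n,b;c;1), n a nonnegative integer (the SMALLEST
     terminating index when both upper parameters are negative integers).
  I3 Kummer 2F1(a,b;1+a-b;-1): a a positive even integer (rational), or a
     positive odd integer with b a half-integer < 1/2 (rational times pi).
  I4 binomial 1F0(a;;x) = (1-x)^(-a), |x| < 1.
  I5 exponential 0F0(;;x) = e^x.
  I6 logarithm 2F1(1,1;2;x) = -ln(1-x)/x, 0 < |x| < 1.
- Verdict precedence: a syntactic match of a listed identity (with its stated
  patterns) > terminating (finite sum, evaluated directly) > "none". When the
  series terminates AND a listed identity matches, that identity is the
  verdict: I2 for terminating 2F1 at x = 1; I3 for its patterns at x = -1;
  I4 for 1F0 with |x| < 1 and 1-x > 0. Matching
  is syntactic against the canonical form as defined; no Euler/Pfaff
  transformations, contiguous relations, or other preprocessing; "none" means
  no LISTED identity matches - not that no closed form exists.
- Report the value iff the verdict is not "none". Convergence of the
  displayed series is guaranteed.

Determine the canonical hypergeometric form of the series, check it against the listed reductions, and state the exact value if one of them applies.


x = \frac{1}{7} here; the reduced form reads 2F1, upper {\frac{5}{6}, 2}, lower {1}, C = -\frac{2}{3}. Verdict: none. No listed pattern accepts 2F1(\frac{5}{6}, 2; 1; \frac{1}{7}).

Key observation: t_0 = -\frac{2}{3} here, and the running product (prefactor -2/3) telescopes to a rising factorial.
Step ratio: r(k) = \frac{1}{7} * (k+\frac{5}{6}) (k+2) / [(k+1) (k+1)] - rational in k, leading ratio \frac{1}{7}; with t_0 = -\frac{2}{3}, classification follows.


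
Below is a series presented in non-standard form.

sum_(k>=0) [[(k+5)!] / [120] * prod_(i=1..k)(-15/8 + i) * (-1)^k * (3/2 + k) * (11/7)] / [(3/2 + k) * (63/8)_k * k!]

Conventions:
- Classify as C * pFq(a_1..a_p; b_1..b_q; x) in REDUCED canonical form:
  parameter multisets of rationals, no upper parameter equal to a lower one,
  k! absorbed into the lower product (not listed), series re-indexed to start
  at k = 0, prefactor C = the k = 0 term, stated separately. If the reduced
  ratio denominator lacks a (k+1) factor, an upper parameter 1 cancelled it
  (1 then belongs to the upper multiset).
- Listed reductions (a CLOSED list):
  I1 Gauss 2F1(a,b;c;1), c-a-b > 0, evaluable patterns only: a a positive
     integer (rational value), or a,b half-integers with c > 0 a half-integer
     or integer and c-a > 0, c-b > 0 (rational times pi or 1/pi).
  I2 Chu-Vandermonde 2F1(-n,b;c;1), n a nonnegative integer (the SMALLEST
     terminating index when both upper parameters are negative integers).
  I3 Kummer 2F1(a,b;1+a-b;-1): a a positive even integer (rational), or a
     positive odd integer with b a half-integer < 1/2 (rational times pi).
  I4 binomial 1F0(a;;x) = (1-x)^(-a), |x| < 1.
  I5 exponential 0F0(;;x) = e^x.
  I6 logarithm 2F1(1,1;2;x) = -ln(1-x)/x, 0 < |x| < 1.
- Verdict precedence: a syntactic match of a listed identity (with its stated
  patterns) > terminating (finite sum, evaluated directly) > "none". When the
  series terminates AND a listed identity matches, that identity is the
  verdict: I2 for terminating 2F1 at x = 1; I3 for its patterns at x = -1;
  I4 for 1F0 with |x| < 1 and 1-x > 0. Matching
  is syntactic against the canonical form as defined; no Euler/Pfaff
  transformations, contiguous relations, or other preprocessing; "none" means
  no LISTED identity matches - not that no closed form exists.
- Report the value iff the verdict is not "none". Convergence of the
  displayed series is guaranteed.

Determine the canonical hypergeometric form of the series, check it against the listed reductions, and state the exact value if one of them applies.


Classification (C = 11/7): 2F1 with upper {-7/8, 6}, lower {63/8}, argument x = -1. Verdict: Kummer (I3) applies (x = -1; c = 63/8 equals 1+a-b for upper {-7/8, 6}: listed pattern). Sum: 73931/28672.

The tell: t_0 = 11/7 here, and the factorial ratio (C = 11/7, x = -1) (k+a-1)!/(a-1)! is a rising factorial (a)_k.
Step ratio: r(k) = (-1) * (k-7/8) (k+6) / [(k+63/8) (k+1)] - rational; roots negated = parameters, x = (-1), C = 11/7.


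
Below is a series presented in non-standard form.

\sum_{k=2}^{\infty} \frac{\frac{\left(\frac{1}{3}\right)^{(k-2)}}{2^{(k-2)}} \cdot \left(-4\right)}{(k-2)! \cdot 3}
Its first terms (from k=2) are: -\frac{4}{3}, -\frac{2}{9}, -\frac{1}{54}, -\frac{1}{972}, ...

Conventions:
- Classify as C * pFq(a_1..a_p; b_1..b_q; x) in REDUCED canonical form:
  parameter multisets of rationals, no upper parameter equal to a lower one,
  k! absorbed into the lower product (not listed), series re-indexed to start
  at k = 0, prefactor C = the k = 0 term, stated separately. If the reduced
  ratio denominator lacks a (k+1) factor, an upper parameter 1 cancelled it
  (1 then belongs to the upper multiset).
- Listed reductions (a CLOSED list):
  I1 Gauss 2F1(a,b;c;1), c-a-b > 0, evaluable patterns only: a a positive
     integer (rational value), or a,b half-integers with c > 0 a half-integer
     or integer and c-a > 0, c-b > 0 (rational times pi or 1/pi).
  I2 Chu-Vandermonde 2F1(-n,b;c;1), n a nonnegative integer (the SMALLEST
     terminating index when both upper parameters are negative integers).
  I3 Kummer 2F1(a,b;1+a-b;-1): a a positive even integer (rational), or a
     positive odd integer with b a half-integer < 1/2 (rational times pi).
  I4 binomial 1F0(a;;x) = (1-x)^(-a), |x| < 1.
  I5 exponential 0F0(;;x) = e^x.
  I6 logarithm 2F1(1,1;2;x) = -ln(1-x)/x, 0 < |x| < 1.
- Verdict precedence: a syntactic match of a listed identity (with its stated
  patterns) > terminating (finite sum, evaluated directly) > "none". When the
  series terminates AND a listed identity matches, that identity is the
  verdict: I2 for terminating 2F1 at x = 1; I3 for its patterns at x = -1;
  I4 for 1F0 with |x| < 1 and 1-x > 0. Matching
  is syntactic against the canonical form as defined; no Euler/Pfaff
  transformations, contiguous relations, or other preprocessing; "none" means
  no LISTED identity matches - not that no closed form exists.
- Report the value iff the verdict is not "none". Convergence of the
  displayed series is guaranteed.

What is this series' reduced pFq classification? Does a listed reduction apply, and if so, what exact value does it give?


This is -\frac{4}{3} * 0F0(-; -; \frac{1}{6}) in reduced canonical form. Verdict (x = \frac{1}{6}): exponential (I5) applies (the 0F0 exponential series at x = \frac{1}{6}). Hence: \left(-\frac{4}{3}\right) \cdot e^{\frac{1}{6}}.

Key observation: t_0 = -\frac{4}{3} here, and the constant factors (C = -4/3, x = 1/6) combine into one prefactor.
Ratio: r(k) = \frac{1}{6} * 1 / [(k+1)] - rational in k. x = \frac{1}{6}; t_0 = -\frac{4}{3}; negate the roots.


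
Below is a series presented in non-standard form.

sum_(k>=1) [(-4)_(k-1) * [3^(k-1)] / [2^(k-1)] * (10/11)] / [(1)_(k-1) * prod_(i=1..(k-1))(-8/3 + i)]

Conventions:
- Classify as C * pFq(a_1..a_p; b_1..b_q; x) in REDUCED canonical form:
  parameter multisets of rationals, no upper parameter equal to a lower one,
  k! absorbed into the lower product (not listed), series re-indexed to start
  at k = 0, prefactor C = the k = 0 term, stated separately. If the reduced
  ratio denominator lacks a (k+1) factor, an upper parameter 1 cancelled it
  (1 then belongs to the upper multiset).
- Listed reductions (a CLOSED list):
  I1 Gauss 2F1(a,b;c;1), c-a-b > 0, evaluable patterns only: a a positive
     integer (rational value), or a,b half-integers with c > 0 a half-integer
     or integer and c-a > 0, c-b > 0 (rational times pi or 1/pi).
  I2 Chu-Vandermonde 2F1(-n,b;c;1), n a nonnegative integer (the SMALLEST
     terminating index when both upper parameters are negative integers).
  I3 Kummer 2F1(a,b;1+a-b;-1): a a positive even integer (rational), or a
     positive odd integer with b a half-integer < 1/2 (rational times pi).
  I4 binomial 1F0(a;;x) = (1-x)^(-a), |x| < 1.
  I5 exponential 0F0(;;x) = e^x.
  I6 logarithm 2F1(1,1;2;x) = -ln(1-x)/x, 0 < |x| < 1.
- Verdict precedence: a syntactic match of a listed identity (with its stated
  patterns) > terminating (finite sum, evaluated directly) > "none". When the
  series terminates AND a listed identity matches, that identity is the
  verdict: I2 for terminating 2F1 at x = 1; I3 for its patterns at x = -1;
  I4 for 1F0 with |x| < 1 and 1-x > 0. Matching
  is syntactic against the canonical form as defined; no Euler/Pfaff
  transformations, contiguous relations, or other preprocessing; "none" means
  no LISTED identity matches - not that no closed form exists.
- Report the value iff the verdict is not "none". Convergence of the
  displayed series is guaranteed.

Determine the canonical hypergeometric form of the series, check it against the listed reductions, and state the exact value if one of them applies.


x = 3/2 here; the reduced form reads 1F1, upper {-4}, lower {-5/3}, C = 10/11. Verdict: terminating. With -4 upstairs the series is a 5-term polynomial sum; evaluated term by term. Exact value: -6047/704.

Structural cue: t_0 being 10/11, the two k-th powers (C = 10/11) combine into one argument.
Consecutive-term ratio: r(k) = (3/2) * (k-4) / [(k-5/3) (k+1)] ; factor over Q: parameters, x = (3/2), and C = 10/11.


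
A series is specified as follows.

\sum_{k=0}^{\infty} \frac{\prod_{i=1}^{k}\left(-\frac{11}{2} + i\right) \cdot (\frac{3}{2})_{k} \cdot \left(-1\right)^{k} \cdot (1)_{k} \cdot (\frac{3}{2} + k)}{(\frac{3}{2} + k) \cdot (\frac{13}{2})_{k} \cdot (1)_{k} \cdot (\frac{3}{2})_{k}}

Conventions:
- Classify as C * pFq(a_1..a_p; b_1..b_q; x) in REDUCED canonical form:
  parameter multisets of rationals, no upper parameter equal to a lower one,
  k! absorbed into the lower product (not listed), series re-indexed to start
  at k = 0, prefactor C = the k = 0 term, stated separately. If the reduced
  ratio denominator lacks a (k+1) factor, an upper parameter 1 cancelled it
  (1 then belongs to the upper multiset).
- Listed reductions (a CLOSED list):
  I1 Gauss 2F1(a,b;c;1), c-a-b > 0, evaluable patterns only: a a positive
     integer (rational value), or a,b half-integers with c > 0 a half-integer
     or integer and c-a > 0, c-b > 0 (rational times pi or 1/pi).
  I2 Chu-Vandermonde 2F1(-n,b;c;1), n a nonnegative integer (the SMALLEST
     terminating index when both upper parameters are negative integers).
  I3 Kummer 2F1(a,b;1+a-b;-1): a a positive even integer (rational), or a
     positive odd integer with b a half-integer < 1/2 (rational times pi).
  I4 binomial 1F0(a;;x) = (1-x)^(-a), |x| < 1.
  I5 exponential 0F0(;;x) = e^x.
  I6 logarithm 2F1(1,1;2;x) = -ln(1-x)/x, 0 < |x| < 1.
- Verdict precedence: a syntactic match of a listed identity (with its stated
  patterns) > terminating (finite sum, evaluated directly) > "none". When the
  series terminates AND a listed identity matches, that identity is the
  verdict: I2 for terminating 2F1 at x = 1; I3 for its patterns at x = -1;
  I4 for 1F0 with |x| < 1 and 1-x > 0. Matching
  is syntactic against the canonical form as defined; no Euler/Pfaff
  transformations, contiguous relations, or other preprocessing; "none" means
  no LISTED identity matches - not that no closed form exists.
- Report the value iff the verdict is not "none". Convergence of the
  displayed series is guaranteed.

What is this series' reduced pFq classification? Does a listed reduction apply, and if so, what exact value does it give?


Key step: x = -1 and (1)_k (C = 1, x = -1) is k! itself.
Step ratio: r(k) = -1 * (k-\frac{9}{2}) (k+1) / [(k+\frac{13}{2}) (k+1)] - rational in k, leading ratio -1; with t_0 = 1, classification follows.

With C = 1: the canonical form is 2F1(-\frac{9}{2}, 1; \frac{13}{2}; -1). Verdict at x = -1: Kummer (I3) matches (x = -1; c = \frac{13}{2} equals 1+a-b for upper {-\frac{9}{2}, 1}: listed pattern). Hence: \frac{693}{1024} \cdot \pi.


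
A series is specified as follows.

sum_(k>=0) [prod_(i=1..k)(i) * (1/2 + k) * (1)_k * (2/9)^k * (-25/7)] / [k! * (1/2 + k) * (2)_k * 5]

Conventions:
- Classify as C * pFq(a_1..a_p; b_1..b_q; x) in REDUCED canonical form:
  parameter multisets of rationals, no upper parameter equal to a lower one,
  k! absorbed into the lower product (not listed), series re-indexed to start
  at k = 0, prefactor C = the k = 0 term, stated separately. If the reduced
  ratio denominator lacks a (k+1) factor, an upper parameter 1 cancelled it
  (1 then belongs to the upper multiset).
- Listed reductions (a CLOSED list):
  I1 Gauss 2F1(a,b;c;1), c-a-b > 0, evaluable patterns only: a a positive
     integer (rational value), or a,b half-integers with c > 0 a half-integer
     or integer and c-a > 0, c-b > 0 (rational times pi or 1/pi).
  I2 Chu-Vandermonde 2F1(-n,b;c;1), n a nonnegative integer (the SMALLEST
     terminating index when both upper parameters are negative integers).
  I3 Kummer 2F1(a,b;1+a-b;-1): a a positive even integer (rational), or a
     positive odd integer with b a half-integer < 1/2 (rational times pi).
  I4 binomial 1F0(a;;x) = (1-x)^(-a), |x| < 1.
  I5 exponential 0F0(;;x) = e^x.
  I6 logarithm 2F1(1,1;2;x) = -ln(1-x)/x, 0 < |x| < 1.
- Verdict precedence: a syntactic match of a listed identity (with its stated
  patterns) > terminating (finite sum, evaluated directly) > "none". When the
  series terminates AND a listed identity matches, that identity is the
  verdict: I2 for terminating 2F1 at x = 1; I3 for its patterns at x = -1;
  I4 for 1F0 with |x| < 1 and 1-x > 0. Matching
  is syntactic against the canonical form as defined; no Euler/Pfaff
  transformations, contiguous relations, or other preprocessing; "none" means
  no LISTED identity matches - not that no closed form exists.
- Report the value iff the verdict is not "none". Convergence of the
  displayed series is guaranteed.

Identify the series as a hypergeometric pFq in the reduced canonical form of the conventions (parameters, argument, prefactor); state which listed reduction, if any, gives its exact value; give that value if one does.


Classification (C = -5/7): 2F1 with upper {1, 1}, lower {2}, argument x = 2/9. Verdict at x = 2/9: the logarithmic series (I6) matches (the logarithm: parameters (1,1;2), x = 2/9). Value: (45/14) * ln(7/9).

First insight: x = (2/9) and the factor k + 1/2 cancels (top and bottom), leaving prefactor -5/7.
Ratio: r(k) = (2/9) * (k+1) (k+1) / [(k+2) (k+1)] ; factor over Q: parameters, x = (2/9), and C = -5/7.


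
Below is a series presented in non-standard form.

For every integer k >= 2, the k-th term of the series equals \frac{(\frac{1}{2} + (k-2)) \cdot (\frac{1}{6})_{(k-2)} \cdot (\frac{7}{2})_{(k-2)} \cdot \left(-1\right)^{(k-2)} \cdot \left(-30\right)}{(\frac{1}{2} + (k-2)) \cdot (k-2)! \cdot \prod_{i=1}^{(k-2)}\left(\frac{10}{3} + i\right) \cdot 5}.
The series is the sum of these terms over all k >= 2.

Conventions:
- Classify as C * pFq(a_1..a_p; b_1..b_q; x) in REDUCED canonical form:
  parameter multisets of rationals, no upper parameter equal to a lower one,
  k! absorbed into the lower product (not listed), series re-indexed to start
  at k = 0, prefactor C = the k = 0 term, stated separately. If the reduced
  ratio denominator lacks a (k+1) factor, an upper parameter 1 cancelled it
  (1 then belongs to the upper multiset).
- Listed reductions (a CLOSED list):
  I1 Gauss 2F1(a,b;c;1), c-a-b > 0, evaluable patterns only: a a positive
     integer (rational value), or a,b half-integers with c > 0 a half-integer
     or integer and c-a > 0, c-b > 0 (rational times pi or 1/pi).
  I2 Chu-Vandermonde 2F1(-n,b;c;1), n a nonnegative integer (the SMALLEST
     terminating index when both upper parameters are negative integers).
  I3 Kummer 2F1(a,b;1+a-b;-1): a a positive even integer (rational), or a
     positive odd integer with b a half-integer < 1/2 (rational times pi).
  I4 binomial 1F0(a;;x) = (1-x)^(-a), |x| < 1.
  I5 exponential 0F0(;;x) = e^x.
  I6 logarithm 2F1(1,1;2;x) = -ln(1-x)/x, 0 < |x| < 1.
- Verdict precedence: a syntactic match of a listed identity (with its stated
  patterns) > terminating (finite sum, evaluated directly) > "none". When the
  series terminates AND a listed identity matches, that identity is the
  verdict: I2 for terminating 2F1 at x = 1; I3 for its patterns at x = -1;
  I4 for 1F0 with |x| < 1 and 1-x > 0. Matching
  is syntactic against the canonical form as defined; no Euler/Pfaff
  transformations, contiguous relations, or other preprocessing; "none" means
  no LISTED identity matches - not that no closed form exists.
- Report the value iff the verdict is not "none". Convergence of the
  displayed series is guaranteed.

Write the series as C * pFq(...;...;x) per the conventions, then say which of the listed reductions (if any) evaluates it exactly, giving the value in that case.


First insight: with t_0 = -6, k + 1/2 divides numerator and denominator alike; C = -6, x = -1 after cancelling.
Step ratio: r(k) = -1 * (k+\frac{1}{6}) (k+\frac{7}{2}) / [(k+\frac{13}{3}) (k+1)] - rational; roots negated = parameters, x = -1, C = -6.

With C = -6: the canonical form is 2F1(\frac{1}{6}, \frac{7}{2}; \frac{13}{3}; -1). Verdict: none. No listed pattern accepts 2F1(\frac{1}{6}, \frac{7}{2}; \frac{13}{3}; -1).


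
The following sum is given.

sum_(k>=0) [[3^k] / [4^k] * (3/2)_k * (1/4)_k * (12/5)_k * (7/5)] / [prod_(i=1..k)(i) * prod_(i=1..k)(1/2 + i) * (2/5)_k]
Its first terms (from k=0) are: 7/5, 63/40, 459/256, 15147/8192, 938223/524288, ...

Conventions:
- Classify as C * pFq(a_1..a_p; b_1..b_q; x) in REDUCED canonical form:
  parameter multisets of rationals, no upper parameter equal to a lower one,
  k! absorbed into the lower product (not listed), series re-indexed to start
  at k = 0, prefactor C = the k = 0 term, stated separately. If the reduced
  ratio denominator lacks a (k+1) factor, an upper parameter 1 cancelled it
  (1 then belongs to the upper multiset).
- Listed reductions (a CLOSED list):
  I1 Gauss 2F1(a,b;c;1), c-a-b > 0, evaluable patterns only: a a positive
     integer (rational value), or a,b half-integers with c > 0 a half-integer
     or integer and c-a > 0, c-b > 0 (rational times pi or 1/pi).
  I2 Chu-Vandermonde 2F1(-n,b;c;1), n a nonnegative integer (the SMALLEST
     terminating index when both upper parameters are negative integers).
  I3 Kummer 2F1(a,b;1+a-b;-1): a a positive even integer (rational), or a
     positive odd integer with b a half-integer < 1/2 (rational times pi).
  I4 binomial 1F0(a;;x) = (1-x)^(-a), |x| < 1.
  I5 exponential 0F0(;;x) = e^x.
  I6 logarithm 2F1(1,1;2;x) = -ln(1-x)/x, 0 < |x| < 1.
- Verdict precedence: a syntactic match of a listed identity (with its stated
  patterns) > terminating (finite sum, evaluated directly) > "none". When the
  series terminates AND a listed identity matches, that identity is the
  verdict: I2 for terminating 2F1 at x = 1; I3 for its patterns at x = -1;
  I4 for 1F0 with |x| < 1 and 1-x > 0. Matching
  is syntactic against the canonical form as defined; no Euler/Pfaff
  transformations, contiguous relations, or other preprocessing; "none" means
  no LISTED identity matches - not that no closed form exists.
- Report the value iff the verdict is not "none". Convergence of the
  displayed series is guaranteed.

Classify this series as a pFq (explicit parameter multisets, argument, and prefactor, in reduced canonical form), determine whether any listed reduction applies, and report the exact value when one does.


Prefactor 7/5, argument 3/4: 2F1 with upper {1/4, 12/5} over lower {2/5}. Verdict: none here - no I1-I6 shape fits x = 3/4 with lower {2/5}.

First insight: with t_0 = 7/5, the parameter 3/2 appears in both the upper and lower lists and cancels.
Consecutive-term ratio: r(k) = (3/4) * (k+1/4) (k+12/5) / [(k+2/5) (k+1)] - rational in k, leading ratio (3/4); with t_0 = 7/5, classification follows.


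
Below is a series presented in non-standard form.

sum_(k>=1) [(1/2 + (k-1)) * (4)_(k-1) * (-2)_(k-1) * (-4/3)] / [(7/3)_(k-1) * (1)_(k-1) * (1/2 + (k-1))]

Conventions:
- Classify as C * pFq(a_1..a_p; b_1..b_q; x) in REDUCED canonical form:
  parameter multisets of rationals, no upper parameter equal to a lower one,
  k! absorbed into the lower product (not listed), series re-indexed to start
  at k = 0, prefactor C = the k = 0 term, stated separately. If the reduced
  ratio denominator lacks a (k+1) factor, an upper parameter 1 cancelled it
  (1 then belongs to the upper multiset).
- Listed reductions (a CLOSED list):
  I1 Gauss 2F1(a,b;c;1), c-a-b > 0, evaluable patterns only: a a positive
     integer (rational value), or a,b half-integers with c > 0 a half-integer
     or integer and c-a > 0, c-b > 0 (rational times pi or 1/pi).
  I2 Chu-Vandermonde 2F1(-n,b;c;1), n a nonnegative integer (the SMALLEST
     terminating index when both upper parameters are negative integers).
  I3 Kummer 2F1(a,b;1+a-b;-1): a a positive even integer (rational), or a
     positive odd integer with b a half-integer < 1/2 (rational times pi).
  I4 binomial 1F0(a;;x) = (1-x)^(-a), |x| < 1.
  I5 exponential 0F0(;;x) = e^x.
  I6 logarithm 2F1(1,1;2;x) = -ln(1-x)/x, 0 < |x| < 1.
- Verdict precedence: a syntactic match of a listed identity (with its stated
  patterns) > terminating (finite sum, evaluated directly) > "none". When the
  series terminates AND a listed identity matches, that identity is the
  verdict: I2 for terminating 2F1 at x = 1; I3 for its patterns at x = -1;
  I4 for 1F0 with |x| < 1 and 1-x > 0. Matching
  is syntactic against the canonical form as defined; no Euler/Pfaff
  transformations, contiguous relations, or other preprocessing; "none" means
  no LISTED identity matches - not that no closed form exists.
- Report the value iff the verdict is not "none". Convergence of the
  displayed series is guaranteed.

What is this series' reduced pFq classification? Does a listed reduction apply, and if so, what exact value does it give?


Canonical form: C = -4/3 times 2F1 with upper {-2, 4}, lower {7/3}, x = 1. Verdict (x = 1): Chu-Vandermonde (I2) applies (terminating 2F1 at x = 1 with n = 2, b = 4, c = 7/3). Exact value: -4/21.

Key observation: t_0 = -4/3 here, and k + 1/2 divides numerator and denominator alike; C = -4/3 after cancelling.
Term ratio: r(k) = 1 * (k-2) (k+4) / [(k+7/3) (k+1)] ; factor over Q: parameters, x = 1, and C = -4/3.


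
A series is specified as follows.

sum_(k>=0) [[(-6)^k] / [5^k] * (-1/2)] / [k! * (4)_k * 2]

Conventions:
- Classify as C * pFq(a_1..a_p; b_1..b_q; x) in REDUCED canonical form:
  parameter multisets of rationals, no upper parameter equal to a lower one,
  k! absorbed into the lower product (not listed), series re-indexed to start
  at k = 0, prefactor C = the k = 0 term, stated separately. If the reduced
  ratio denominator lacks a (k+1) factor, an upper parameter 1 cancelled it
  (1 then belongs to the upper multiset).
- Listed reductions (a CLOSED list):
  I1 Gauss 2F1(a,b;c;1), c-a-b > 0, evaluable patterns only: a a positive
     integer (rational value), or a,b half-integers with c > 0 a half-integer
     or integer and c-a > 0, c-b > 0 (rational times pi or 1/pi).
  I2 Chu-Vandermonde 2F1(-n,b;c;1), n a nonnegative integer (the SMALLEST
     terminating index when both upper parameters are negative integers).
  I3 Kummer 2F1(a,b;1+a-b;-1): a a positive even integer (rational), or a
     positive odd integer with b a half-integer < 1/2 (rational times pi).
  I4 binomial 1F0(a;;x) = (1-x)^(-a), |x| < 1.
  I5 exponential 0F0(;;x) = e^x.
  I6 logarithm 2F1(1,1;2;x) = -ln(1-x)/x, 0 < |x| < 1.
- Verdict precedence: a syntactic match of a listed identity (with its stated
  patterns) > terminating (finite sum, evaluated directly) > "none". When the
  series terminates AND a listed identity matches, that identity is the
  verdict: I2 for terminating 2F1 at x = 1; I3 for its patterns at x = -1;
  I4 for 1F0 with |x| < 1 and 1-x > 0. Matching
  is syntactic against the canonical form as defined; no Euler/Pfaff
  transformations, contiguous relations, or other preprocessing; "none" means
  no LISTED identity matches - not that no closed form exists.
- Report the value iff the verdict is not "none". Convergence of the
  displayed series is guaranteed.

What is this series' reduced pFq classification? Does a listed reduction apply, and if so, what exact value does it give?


First insight: t_0 being -1/4, the constant factors (prefactor -1/4) combine into one prefactor.
Adjacent-term ratio: r(k) = (-6/5) * 1 / [(k+4) (k+1)] - poly over poly, x = (-6/5) from leading terms; C = -1/4 at k = 0.

Prefactor -1/4, argument -6/5: 0F1 with upper {-} over lower {4}. Verdict: none. No listed pattern accepts 0F1(-; 4; -6/5).


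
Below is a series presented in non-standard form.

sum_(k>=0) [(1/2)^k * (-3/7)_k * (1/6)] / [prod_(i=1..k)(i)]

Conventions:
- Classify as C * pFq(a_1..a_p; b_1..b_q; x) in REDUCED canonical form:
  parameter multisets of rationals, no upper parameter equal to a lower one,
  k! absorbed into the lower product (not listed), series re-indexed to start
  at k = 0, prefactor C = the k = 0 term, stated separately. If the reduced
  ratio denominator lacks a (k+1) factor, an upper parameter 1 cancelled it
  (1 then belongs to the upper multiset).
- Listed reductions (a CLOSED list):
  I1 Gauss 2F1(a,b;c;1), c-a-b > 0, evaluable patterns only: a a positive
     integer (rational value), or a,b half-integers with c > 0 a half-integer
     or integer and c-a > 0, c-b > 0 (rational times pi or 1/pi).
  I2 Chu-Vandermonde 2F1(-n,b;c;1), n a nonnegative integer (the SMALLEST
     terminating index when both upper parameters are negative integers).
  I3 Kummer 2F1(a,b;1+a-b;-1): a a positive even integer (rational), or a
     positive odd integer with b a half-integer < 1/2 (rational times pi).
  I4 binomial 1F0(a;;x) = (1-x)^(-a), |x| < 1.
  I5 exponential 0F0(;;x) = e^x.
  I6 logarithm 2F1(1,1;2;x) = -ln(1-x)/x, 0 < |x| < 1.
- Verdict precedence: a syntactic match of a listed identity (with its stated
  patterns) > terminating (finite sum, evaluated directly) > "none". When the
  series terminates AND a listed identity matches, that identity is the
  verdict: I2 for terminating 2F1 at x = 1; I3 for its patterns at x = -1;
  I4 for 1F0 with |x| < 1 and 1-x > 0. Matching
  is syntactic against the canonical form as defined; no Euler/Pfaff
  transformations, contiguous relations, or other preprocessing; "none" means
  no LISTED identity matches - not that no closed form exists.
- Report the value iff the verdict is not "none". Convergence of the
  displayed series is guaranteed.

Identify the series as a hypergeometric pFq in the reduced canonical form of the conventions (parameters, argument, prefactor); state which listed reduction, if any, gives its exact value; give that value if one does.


Prefactor 1/6, argument 1/2: 1F0 with upper {-3/7} over lower {-}. Verdict (x = 1/2): the I4 binomial reduction applies (the 1F0 binomial series: exponent 3/7, x = 1/2). Hence: (1/6) * (1/2)^(3/7).

Key observation: from the first term 1/6: the product of the first k integers (C = 1/6) is k!.
Step ratio: r(k) = (1/2) * (k-3/7) / [(k+1)] - poly over poly, x = (1/2) from leading terms; C = 1/6 at k = 0.


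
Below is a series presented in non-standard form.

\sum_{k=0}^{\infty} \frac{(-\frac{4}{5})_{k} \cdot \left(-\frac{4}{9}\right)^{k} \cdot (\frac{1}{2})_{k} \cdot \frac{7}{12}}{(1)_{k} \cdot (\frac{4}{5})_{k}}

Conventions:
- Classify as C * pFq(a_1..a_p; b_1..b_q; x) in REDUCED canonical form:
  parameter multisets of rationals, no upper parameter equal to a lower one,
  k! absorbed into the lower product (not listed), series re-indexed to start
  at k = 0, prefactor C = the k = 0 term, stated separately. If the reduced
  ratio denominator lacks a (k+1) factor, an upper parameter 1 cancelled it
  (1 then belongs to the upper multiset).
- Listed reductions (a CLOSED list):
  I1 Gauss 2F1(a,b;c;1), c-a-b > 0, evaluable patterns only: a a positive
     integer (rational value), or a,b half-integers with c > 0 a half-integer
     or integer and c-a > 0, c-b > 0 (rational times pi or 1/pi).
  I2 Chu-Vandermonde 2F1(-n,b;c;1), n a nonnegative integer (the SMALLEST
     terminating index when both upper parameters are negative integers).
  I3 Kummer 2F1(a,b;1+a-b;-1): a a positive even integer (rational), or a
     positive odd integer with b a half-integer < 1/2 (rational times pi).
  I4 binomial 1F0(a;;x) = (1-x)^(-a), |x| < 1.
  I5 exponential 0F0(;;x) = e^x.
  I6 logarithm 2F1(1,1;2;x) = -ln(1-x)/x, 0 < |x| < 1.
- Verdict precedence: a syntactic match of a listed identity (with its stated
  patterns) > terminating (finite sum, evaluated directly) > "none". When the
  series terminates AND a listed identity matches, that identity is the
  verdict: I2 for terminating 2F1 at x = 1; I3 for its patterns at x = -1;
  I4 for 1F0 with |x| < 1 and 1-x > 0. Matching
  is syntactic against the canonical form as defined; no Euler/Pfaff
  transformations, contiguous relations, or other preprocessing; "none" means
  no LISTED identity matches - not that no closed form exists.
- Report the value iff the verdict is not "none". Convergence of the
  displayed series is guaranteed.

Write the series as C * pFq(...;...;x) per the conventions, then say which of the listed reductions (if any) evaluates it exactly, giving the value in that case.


x = -\frac{4}{9} here; the reduced form reads 2F1, upper {-\frac{4}{5}, \frac{1}{2}}, lower {\frac{4}{5}}, C = \frac{7}{12}. Verdict: none here - no I1-I6 shape fits x = -\frac{4}{9} with lower {\frac{4}{5}}.

Structural cue: from the first term \frac{7}{12}: (1)_k (C = 7/12) is k! itself.
Term ratio: r(k) = -\frac{4}{9} * (k-\frac{4}{5}) (k+\frac{1}{2}) / [(k+\frac{4}{5}) (k+1)] ; factor over Q: parameters, x = -\frac{4}{9}, and C = \frac{7}{12}.


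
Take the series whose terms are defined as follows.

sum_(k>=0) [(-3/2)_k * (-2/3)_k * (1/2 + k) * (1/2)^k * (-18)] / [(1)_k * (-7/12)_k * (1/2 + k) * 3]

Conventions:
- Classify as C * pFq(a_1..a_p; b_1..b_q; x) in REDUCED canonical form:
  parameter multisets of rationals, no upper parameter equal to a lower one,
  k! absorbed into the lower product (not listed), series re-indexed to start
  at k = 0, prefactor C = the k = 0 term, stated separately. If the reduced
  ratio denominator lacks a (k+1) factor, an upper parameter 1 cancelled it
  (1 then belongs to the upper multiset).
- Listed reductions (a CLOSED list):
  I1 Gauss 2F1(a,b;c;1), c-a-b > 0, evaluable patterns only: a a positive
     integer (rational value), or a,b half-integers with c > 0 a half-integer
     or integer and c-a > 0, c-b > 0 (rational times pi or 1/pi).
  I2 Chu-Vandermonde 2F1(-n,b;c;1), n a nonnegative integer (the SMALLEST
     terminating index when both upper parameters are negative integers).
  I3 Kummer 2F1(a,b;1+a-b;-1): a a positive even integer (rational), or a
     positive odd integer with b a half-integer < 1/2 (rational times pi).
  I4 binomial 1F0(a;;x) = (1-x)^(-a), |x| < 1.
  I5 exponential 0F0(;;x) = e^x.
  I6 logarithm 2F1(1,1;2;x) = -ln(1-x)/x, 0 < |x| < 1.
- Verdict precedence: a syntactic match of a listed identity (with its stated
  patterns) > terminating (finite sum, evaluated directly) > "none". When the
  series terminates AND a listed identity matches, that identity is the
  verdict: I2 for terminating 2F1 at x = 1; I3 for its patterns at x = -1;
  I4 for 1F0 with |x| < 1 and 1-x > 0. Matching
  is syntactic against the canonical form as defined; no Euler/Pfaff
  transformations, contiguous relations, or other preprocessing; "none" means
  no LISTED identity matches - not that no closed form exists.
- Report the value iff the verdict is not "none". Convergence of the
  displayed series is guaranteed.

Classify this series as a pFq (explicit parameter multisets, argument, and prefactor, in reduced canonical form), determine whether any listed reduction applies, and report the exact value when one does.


This is -6 * 2F1(-3/2, -2/3; -7/12; 1/2) in reduced canonical form. Verdict: none. Every listed pattern misses the 2F1 form at 1/2, upper {-3/2, -2/3}.

Key observation: t_0 being -6, striking the common factor k + 1/2 reduces the term (C = -6, x = 1/2).
Ratio: r(k) = (1/2) * (k-3/2) (k-2/3) / [(k-7/12) (k+1)] - rational in k. x = (1/2); t_0 = -6; negate the roots.


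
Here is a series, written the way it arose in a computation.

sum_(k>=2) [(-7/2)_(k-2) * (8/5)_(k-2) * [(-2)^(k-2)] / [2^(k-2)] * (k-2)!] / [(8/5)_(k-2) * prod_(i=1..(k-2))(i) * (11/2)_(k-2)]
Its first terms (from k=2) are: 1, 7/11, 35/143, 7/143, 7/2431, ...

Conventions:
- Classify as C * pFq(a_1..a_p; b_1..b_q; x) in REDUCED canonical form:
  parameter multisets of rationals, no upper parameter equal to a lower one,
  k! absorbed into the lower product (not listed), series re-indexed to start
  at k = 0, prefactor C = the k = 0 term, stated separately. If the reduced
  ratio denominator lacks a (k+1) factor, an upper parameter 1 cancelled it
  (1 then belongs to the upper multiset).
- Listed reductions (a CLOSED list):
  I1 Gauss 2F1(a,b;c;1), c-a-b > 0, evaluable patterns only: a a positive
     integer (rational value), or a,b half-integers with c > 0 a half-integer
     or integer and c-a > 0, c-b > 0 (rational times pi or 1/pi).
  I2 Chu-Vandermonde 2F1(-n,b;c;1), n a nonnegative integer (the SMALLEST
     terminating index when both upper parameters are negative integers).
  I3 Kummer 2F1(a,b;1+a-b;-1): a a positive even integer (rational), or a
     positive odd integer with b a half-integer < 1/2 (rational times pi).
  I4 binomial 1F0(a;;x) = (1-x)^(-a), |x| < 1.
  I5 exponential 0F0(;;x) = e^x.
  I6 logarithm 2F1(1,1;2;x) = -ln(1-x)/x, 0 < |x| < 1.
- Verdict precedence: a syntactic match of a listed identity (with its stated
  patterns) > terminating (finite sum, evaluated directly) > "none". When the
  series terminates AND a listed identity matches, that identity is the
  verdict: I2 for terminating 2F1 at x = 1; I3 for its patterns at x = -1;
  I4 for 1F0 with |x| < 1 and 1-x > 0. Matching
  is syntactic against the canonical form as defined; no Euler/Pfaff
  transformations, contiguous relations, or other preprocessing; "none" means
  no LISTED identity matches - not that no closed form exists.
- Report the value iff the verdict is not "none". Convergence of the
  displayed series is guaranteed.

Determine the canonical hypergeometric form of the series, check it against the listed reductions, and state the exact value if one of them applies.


Reduced: x = -1, 2F1, upper = {-7/2, 1}, lower = {11/2}, C = 1. Verdict: the Kummer evaluation I3 fires (x = -1; c = 11/2 equals 1+a-b for upper {-7/2, 1}: listed pattern). Its exact value is (315/512) * pi.

Key step: x = (-1) and the two k-th powers (C = 1, x = -1) combine into one argument.
Step ratio: r(k) = (-1) * (k-7/2) (k+1) / [(k+11/2) (k+1)] - rational in k, leading ratio (-1); with t_0 = 1, classification follows.
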